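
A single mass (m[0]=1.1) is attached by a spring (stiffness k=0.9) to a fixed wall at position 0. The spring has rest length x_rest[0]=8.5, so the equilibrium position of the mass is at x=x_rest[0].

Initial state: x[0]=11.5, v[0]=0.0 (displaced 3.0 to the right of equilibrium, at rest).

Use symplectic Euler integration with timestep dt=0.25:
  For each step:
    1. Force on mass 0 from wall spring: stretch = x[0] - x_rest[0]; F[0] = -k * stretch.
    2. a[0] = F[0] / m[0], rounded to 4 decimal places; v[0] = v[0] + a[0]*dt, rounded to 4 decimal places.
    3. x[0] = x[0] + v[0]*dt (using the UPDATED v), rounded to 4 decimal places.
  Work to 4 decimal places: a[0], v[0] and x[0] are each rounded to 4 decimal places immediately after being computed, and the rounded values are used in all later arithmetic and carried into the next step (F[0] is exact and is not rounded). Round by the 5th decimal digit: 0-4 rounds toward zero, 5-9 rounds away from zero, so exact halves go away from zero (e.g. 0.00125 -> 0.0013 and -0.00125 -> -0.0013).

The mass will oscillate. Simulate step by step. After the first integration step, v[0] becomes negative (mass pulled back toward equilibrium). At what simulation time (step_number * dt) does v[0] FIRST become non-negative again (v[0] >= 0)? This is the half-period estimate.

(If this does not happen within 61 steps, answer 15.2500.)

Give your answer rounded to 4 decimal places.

Step 0: x=[11.5000] v=[0.0000]
Step 1: x=[11.3466] v=[-0.6136]
Step 2: x=[11.0476] v=[-1.1959]
Step 3: x=[10.6184] v=[-1.7170]
Step 4: x=[10.0808] v=[-2.1503]
Step 5: x=[9.4624] v=[-2.4737]
Step 6: x=[8.7948] v=[-2.6706]
Step 7: x=[8.1121] v=[-2.7309]
Step 8: x=[7.4492] v=[-2.6516]
Step 9: x=[6.8400] v=[-2.4367]
Step 10: x=[6.3157] v=[-2.0972]
Step 11: x=[5.9031] v=[-1.6504]
Step 12: x=[5.6233] v=[-1.1192]
Step 13: x=[5.4906] v=[-0.5308]
Step 14: x=[5.5118] v=[0.0848]
First v>=0 after going negative at step 14, time=3.5000

Answer: 3.5000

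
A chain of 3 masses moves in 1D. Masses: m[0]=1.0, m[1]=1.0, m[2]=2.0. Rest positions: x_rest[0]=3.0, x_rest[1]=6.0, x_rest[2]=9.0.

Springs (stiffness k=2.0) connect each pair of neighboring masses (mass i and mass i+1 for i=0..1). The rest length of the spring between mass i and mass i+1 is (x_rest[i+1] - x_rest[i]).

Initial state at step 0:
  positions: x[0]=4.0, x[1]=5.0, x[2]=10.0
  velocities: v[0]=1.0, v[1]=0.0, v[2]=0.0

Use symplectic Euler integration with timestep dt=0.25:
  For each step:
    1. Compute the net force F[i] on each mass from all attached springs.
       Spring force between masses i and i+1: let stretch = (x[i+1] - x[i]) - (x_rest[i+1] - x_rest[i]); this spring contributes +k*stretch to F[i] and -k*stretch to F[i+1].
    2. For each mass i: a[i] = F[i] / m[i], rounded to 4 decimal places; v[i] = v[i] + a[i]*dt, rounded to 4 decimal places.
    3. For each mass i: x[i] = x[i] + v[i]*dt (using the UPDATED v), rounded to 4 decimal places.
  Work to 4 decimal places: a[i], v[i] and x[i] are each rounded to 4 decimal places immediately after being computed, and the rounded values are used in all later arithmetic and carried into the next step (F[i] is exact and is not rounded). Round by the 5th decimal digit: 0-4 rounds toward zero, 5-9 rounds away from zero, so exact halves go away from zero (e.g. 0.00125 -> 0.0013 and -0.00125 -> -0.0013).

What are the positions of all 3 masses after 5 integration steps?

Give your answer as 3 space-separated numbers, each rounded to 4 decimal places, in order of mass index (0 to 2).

Step 0: x=[4.0000 5.0000 10.0000] v=[1.0000 0.0000 0.0000]
Step 1: x=[4.0000 5.5000 9.8750] v=[0.0000 2.0000 -0.5000]
Step 2: x=[3.8125 6.3594 9.6641] v=[-0.7500 3.4375 -0.8438]
Step 3: x=[3.5684 7.3135 9.4341] v=[-0.9766 3.8164 -0.9200]
Step 4: x=[3.4174 8.0646 9.2591] v=[-0.6041 3.0042 -0.7002]
Step 5: x=[3.4723 8.3841 9.1969] v=[0.2195 1.2779 -0.2488]

Answer: 3.4723 8.3841 9.1969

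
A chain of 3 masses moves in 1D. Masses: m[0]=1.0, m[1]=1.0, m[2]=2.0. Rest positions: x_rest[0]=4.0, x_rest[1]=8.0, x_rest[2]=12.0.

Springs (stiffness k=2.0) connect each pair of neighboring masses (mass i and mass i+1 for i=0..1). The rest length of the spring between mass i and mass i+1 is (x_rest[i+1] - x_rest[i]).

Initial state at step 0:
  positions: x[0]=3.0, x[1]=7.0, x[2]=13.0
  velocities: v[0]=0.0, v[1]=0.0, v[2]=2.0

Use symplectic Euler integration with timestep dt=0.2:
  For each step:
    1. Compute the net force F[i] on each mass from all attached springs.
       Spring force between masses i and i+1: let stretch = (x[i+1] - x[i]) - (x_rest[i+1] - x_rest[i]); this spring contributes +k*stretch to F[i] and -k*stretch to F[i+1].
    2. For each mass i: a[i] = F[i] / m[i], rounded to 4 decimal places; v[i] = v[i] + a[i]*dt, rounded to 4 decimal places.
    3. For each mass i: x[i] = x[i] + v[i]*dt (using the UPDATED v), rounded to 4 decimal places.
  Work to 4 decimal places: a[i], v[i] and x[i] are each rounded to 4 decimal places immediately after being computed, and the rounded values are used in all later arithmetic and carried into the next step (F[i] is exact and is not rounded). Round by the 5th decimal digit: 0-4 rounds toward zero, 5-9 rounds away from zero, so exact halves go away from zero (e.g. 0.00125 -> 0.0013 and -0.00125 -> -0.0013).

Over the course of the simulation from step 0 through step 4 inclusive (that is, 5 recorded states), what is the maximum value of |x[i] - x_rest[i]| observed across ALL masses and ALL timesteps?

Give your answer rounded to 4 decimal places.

Answer: 1.7839

Derivation:
Step 0: x=[3.0000 7.0000 13.0000] v=[0.0000 0.0000 2.0000]
Step 1: x=[3.0000 7.1600 13.3200] v=[0.0000 0.8000 1.6000]
Step 2: x=[3.0128 7.4800 13.5536] v=[0.0640 1.6000 1.1680]
Step 3: x=[3.0630 7.9285 13.7043] v=[0.2509 2.2426 0.7533]
Step 4: x=[3.1824 8.4498 13.7839] v=[0.5971 2.6067 0.3981]
Max displacement = 1.7839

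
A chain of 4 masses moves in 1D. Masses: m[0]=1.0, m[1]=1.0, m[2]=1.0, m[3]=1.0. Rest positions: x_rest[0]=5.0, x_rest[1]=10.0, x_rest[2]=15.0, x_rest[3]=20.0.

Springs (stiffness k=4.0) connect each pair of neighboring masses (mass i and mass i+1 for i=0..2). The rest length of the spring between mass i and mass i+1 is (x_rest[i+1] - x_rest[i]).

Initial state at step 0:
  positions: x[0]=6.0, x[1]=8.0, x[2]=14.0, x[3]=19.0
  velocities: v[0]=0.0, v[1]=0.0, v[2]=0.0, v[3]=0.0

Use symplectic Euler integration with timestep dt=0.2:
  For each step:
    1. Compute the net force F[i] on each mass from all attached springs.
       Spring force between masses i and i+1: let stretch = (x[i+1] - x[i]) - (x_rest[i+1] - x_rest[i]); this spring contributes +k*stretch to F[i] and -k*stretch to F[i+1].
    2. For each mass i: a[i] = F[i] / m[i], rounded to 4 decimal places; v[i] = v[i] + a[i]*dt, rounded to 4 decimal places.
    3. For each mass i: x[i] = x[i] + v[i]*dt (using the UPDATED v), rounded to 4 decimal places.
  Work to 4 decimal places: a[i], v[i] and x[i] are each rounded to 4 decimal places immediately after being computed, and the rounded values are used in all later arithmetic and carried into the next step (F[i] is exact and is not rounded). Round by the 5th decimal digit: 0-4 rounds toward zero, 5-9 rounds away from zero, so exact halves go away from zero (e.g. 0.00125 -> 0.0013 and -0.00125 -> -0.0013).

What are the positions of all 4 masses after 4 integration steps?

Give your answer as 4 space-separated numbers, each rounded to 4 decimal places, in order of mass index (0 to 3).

Step 0: x=[6.0000 8.0000 14.0000 19.0000] v=[0.0000 0.0000 0.0000 0.0000]
Step 1: x=[5.5200 8.6400 13.8400 19.0000] v=[-2.4000 3.2000 -0.8000 0.0000]
Step 2: x=[4.7392 9.6128 13.6736 18.9744] v=[-3.9040 4.8640 -0.8320 -0.1280]
Step 3: x=[3.9382 10.4556 13.7056 18.9007] v=[-4.0051 4.2138 0.1600 -0.3686]
Step 4: x=[3.3800 10.7756 14.0488 18.7958] v=[-2.7912 1.5999 1.7161 -0.5247]

Answer: 3.3800 10.7756 14.0488 18.7958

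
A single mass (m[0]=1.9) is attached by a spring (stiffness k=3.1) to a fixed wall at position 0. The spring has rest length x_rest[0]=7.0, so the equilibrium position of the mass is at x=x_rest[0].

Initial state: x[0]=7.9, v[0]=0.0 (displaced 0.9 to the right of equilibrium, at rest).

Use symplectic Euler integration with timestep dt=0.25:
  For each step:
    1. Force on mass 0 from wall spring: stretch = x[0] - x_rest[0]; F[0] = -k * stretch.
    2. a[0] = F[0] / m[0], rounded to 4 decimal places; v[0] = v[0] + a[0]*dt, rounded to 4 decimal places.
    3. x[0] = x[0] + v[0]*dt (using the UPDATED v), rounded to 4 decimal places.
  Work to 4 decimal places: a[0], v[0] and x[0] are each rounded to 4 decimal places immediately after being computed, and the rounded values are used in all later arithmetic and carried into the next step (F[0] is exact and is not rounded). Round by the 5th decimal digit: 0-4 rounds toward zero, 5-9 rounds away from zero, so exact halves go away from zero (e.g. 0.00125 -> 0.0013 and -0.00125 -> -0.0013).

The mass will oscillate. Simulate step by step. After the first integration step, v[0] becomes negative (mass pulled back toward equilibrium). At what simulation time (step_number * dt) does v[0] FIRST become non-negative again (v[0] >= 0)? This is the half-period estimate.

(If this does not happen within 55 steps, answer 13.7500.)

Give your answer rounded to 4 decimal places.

Step 0: x=[7.9000] v=[0.0000]
Step 1: x=[7.8082] v=[-0.3671]
Step 2: x=[7.6340] v=[-0.6968]
Step 3: x=[7.3952] v=[-0.9554]
Step 4: x=[7.1161] v=[-1.1166]
Step 5: x=[6.8251] v=[-1.1640]
Step 6: x=[6.5519] v=[-1.0927]
Step 7: x=[6.3244] v=[-0.9099]
Step 8: x=[6.1658] v=[-0.6343]
Step 9: x=[6.0923] v=[-0.2940]
Step 10: x=[6.1114] v=[0.0763]
First v>=0 after going negative at step 10, time=2.5000

Answer: 2.5000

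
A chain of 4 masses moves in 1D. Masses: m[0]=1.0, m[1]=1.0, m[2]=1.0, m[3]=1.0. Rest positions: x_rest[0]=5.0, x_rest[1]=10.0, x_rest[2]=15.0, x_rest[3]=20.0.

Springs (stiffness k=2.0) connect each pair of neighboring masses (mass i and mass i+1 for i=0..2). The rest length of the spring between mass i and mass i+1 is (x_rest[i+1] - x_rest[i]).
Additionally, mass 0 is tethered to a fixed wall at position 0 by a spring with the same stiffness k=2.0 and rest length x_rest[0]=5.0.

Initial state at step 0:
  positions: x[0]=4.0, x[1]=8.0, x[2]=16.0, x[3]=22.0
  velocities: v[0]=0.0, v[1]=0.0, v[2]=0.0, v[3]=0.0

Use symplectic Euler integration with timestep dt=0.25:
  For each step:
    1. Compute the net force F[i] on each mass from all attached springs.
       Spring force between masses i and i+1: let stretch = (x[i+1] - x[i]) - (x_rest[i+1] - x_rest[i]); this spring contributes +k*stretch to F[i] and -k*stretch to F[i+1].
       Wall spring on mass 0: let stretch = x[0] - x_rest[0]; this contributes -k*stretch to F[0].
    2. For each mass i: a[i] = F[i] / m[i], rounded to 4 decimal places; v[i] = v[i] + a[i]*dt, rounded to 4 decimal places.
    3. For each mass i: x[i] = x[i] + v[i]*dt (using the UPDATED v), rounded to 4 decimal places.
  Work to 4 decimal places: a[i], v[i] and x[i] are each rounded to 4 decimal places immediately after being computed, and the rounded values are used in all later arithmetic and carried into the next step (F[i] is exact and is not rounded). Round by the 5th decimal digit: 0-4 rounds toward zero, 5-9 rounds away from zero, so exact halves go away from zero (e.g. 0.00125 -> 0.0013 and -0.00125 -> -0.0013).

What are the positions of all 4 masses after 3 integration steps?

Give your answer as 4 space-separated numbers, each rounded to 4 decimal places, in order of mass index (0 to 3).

Step 0: x=[4.0000 8.0000 16.0000 22.0000] v=[0.0000 0.0000 0.0000 0.0000]
Step 1: x=[4.0000 8.5000 15.7500 21.8750] v=[0.0000 2.0000 -1.0000 -0.5000]
Step 2: x=[4.0625 9.3438 15.3594 21.6094] v=[0.2500 3.3750 -1.5625 -1.0625]
Step 3: x=[4.2774 10.2794 14.9981 21.1875] v=[0.8594 3.7422 -1.4453 -1.6875]

Answer: 4.2774 10.2794 14.9981 21.1875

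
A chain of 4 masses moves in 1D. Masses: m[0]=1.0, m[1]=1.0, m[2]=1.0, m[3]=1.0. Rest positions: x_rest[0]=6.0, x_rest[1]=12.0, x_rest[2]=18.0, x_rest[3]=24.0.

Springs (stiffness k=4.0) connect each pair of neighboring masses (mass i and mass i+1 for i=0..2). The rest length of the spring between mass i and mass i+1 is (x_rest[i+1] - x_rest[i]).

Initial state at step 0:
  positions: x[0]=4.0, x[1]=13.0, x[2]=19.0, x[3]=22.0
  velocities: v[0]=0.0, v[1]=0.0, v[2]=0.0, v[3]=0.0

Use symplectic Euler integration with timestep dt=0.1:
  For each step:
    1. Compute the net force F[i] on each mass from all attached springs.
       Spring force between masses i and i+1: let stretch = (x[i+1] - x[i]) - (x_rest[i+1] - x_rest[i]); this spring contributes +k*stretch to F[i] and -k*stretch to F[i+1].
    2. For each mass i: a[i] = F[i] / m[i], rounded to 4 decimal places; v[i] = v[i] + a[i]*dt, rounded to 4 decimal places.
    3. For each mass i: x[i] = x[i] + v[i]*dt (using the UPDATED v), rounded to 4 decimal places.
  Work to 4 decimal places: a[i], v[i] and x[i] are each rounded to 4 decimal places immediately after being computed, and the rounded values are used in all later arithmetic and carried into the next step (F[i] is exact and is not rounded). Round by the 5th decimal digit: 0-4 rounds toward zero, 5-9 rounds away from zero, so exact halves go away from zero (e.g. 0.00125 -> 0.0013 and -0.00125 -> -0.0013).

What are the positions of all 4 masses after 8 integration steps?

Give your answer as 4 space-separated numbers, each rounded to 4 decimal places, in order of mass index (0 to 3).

Step 0: x=[4.0000 13.0000 19.0000 22.0000] v=[0.0000 0.0000 0.0000 0.0000]
Step 1: x=[4.1200 12.8800 18.8800 22.1200] v=[1.2000 -1.2000 -1.2000 1.2000]
Step 2: x=[4.3504 12.6496 18.6496 22.3504] v=[2.3040 -2.3040 -2.3040 2.3040]
Step 3: x=[4.6728 12.3272 18.3272 22.6728] v=[3.2237 -3.2237 -3.2237 3.2237]
Step 4: x=[5.0614 11.9387 17.9387 23.0614] v=[3.8855 -3.8855 -3.8855 3.8855]
Step 5: x=[5.4850 11.5151 17.5151 23.4850] v=[4.2364 -4.2364 -4.2364 4.2364]
Step 6: x=[5.9098 11.0903 17.0903 23.9098] v=[4.2484 -4.2484 -4.2484 4.2484]
Step 7: x=[6.3019 10.6982 16.6982 24.3019] v=[3.9206 -3.9206 -3.9206 3.9206]
Step 8: x=[6.6298 10.3703 16.3703 24.6298] v=[3.2791 -3.2791 -3.2791 3.2791]

Answer: 6.6298 10.3703 16.3703 24.6298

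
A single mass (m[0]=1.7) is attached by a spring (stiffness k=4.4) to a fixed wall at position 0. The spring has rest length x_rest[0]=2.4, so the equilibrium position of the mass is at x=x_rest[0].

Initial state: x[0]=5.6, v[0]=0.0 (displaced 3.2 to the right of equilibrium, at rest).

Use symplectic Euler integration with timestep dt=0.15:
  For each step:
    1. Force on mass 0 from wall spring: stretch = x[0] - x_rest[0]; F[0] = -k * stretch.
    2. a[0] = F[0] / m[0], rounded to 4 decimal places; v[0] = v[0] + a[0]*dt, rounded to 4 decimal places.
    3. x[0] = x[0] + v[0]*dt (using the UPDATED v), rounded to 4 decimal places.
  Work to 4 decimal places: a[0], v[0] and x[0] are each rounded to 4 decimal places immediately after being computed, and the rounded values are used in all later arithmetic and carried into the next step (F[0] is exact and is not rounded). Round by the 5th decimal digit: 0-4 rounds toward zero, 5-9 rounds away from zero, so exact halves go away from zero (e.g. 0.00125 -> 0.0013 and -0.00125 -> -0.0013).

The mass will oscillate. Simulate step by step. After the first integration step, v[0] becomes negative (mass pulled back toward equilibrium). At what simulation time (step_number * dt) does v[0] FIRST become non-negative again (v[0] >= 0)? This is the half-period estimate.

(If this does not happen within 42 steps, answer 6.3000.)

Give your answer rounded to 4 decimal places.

Step 0: x=[5.6000] v=[0.0000]
Step 1: x=[5.4136] v=[-1.2424]
Step 2: x=[5.0517] v=[-2.4124]
Step 3: x=[4.5354] v=[-3.4419]
Step 4: x=[3.8948] v=[-4.2709]
Step 5: x=[3.1671] v=[-4.8512]
Step 6: x=[2.3948] v=[-5.1490]
Step 7: x=[1.6228] v=[-5.1470]
Step 8: x=[0.8960] v=[-4.8453]
Step 9: x=[0.2568] v=[-4.2614]
Step 10: x=[-0.2576] v=[-3.4293]
Step 11: x=[-0.6172] v=[-2.3975]
Step 12: x=[-0.8011] v=[-1.2261]
Step 13: x=[-0.7986] v=[0.0167]
First v>=0 after going negative at step 13, time=1.9500

Answer: 1.9500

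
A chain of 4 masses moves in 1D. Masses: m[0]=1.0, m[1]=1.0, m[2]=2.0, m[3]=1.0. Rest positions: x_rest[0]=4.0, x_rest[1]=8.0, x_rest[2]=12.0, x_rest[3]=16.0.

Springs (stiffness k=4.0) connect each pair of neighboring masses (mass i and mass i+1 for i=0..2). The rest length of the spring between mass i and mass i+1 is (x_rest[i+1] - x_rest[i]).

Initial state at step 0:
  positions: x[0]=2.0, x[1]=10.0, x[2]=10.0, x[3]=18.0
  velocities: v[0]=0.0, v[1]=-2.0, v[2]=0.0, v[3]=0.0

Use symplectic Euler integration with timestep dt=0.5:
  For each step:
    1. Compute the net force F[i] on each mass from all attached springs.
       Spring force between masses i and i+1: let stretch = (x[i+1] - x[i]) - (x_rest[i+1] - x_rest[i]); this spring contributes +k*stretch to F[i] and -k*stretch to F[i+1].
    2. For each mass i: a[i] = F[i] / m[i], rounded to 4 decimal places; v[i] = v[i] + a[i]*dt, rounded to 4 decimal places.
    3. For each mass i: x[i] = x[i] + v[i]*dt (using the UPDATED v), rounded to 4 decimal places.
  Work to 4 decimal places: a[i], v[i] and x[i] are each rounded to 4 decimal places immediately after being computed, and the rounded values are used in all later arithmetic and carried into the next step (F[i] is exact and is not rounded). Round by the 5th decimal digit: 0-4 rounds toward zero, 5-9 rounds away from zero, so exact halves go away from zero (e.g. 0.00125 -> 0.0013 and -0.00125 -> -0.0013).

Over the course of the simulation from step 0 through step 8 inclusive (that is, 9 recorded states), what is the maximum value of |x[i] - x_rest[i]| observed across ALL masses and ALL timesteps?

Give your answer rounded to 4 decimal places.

Answer: 7.5000

Derivation:
Step 0: x=[2.0000 10.0000 10.0000 18.0000] v=[0.0000 -2.0000 0.0000 0.0000]
Step 1: x=[6.0000 1.0000 14.0000 14.0000] v=[8.0000 -18.0000 8.0000 -8.0000]
Step 2: x=[1.0000 10.0000 11.5000 14.0000] v=[-10.0000 18.0000 -5.0000 0.0000]
Step 3: x=[1.0000 11.5000 9.5000 15.5000] v=[0.0000 3.0000 -4.0000 3.0000]
Step 4: x=[7.5000 0.5000 11.5000 15.0000] v=[13.0000 -22.0000 4.0000 -1.0000]
Step 5: x=[3.0000 7.5000 9.7500 15.0000] v=[-9.0000 14.0000 -3.5000 0.0000]
Step 6: x=[-1.0000 12.2500 9.5000 13.7500] v=[-8.0000 9.5000 -0.5000 -2.5000]
Step 7: x=[4.2500 1.0000 12.7500 12.2500] v=[10.5000 -22.5000 6.5000 -3.0000]
Step 8: x=[2.2500 4.7500 9.8750 15.2500] v=[-4.0000 7.5000 -5.7500 6.0000]
Max displacement = 7.5000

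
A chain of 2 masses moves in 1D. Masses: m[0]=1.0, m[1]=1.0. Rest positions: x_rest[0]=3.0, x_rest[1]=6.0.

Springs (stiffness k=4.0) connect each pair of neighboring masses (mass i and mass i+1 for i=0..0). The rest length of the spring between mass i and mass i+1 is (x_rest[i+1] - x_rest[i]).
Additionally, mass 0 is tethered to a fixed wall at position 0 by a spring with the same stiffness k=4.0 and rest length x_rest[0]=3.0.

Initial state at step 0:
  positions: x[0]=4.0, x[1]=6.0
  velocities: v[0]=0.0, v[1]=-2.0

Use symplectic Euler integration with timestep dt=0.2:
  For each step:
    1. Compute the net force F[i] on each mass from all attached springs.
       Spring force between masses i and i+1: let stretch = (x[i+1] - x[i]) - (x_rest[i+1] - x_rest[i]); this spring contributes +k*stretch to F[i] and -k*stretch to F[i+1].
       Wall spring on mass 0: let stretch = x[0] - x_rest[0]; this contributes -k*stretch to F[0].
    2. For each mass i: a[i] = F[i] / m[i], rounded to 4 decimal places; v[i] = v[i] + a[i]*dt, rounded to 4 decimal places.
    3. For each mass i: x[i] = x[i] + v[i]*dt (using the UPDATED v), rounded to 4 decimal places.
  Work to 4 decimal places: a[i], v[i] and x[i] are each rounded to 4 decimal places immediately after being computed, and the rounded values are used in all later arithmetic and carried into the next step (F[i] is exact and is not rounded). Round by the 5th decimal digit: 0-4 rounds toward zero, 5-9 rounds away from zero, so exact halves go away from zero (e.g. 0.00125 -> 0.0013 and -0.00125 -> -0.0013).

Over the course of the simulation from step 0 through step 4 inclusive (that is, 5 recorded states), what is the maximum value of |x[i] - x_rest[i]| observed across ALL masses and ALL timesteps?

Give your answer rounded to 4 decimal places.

Answer: 1.0992

Derivation:
Step 0: x=[4.0000 6.0000] v=[0.0000 -2.0000]
Step 1: x=[3.6800 5.7600] v=[-1.6000 -1.2000]
Step 2: x=[3.1040 5.6672] v=[-2.8800 -0.4640]
Step 3: x=[2.4415 5.6443] v=[-3.3126 -0.1146]
Step 4: x=[1.9008 5.5889] v=[-2.7036 -0.2768]
Max displacement = 1.0992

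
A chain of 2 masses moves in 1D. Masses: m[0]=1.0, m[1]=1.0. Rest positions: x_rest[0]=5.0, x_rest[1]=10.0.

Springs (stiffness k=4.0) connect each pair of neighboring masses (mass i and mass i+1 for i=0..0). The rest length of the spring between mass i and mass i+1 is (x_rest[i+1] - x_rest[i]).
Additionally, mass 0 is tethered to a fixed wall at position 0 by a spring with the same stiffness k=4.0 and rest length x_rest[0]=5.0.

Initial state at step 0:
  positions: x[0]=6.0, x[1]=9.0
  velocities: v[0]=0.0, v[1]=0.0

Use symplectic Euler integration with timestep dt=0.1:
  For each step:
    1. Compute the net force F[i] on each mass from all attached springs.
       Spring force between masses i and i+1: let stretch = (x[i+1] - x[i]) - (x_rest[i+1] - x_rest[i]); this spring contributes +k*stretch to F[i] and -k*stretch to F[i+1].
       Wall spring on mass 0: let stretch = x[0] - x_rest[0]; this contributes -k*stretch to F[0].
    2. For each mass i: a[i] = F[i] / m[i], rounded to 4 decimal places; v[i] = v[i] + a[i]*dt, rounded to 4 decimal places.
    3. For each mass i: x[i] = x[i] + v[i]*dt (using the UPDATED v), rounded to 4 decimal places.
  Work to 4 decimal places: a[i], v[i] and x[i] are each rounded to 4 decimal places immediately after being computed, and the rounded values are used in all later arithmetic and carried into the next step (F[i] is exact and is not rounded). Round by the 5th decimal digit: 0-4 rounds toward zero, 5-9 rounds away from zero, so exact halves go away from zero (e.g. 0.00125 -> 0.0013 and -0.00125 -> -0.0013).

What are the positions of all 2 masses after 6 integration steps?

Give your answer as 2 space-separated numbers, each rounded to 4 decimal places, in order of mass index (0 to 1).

Answer: 4.2693 10.1861

Derivation:
Step 0: x=[6.0000 9.0000] v=[0.0000 0.0000]
Step 1: x=[5.8800 9.0800] v=[-1.2000 0.8000]
Step 2: x=[5.6528 9.2320] v=[-2.2720 1.5200]
Step 3: x=[5.3427 9.4408] v=[-3.1014 2.0883]
Step 4: x=[4.9828 9.6857] v=[-3.5992 2.4491]
Step 5: x=[4.6117 9.9425] v=[-3.7112 2.5679]
Step 6: x=[4.2693 10.1861] v=[-3.4236 2.4356]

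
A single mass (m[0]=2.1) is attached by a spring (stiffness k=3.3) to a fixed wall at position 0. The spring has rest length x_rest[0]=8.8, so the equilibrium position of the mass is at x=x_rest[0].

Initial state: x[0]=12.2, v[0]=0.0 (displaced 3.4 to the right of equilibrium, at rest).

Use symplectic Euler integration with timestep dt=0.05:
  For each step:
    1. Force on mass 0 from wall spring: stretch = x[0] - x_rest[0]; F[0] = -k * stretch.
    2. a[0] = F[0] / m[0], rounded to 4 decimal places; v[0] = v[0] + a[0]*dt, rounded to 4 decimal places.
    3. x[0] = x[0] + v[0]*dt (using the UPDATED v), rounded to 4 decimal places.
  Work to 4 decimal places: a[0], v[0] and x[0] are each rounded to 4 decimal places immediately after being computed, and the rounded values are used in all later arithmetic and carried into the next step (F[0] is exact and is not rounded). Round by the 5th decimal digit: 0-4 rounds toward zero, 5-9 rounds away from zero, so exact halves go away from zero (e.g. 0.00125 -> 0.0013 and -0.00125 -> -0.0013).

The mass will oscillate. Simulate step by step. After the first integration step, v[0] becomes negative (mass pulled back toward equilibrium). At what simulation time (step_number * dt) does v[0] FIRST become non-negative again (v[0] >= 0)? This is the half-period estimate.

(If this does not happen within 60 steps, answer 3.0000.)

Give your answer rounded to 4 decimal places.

Step 0: x=[12.2000] v=[0.0000]
Step 1: x=[12.1866] v=[-0.2671]
Step 2: x=[12.1599] v=[-0.5332]
Step 3: x=[12.1200] v=[-0.7972]
Step 4: x=[12.0671] v=[-1.0581]
Step 5: x=[12.0014] v=[-1.3148]
Step 6: x=[11.9231] v=[-1.5663]
Step 7: x=[11.8325] v=[-1.8117]
Step 8: x=[11.7300] v=[-2.0500]
Step 9: x=[11.6160] v=[-2.2802]
Step 10: x=[11.4909] v=[-2.5015]
Step 11: x=[11.3553] v=[-2.7129]
Step 12: x=[11.2096] v=[-2.9137]
Step 13: x=[11.0545] v=[-3.1030]
Step 14: x=[10.8905] v=[-3.2801]
Step 15: x=[10.7183] v=[-3.4444]
Step 16: x=[10.5385] v=[-3.5951]
Step 17: x=[10.3519] v=[-3.7317]
Step 18: x=[10.1592] v=[-3.8536]
Step 19: x=[9.9612] v=[-3.9604]
Step 20: x=[9.7586] v=[-4.0516]
Step 21: x=[9.5523] v=[-4.1269]
Step 22: x=[9.3430] v=[-4.1860]
Step 23: x=[9.1316] v=[-4.2287]
Step 24: x=[8.9189] v=[-4.2548]
Step 25: x=[8.7057] v=[-4.2641]
Step 26: x=[8.4929] v=[-4.2567]
Step 27: x=[8.2813] v=[-4.2326]
Step 28: x=[8.0717] v=[-4.1918]
Step 29: x=[7.8650] v=[-4.1346]
Step 30: x=[7.6619] v=[-4.0611]
Step 31: x=[7.4633] v=[-3.9717]
Step 32: x=[7.2700] v=[-3.8667]
Step 33: x=[7.0827] v=[-3.7465]
Step 34: x=[6.9021] v=[-3.6116]
Step 35: x=[6.7290] v=[-3.4625]
Step 36: x=[6.5640] v=[-3.2998]
Step 37: x=[6.4078] v=[-3.1241]
Step 38: x=[6.2610] v=[-2.9361]
Step 39: x=[6.1242] v=[-2.7366]
Step 40: x=[5.9979] v=[-2.5264]
Step 41: x=[5.8826] v=[-2.3062]
Step 42: x=[5.7788] v=[-2.0770]
Step 43: x=[5.6868] v=[-1.8396]
Step 44: x=[5.6071] v=[-1.5950]
Step 45: x=[5.5399] v=[-1.3441]
Step 46: x=[5.4855] v=[-1.0880]
Step 47: x=[5.4441] v=[-0.8276]
Step 48: x=[5.4159] v=[-0.5639]
Step 49: x=[5.4010] v=[-0.2980]
Step 50: x=[5.3995] v=[-0.0309]
Step 51: x=[5.4113] v=[0.2363]
First v>=0 after going negative at step 51, time=2.5500

Answer: 2.5500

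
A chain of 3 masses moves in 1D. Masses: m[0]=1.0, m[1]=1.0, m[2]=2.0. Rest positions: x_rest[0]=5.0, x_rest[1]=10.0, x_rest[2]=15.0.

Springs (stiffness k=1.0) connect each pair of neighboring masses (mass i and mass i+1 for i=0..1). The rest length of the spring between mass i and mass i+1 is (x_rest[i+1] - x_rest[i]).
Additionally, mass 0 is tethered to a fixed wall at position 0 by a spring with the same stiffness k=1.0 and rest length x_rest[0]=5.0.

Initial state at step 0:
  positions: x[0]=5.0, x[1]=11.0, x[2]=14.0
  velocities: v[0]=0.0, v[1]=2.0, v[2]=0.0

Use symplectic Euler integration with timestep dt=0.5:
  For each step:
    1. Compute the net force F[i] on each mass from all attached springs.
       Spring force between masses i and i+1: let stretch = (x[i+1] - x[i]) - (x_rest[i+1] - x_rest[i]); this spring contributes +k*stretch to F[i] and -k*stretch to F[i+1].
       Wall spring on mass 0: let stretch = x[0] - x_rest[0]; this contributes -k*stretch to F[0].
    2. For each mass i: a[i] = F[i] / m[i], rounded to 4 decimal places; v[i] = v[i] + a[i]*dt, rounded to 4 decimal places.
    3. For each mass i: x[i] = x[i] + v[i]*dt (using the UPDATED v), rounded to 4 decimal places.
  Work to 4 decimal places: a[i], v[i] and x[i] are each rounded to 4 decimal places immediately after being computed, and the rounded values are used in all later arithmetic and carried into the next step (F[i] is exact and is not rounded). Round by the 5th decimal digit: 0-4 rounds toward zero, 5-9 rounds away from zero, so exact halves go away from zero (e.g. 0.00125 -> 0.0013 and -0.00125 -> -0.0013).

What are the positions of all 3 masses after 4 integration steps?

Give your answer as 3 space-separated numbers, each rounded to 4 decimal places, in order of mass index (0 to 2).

Step 0: x=[5.0000 11.0000 14.0000] v=[0.0000 2.0000 0.0000]
Step 1: x=[5.2500 11.2500 14.2500] v=[0.5000 0.5000 0.5000]
Step 2: x=[5.6875 10.7500 14.7500] v=[0.8750 -1.0000 1.0000]
Step 3: x=[5.9688 9.9844 15.3750] v=[0.5625 -1.5313 1.2500]
Step 4: x=[5.7618 9.5625 15.9512] v=[-0.4141 -0.8438 1.1524]

Answer: 5.7618 9.5625 15.9512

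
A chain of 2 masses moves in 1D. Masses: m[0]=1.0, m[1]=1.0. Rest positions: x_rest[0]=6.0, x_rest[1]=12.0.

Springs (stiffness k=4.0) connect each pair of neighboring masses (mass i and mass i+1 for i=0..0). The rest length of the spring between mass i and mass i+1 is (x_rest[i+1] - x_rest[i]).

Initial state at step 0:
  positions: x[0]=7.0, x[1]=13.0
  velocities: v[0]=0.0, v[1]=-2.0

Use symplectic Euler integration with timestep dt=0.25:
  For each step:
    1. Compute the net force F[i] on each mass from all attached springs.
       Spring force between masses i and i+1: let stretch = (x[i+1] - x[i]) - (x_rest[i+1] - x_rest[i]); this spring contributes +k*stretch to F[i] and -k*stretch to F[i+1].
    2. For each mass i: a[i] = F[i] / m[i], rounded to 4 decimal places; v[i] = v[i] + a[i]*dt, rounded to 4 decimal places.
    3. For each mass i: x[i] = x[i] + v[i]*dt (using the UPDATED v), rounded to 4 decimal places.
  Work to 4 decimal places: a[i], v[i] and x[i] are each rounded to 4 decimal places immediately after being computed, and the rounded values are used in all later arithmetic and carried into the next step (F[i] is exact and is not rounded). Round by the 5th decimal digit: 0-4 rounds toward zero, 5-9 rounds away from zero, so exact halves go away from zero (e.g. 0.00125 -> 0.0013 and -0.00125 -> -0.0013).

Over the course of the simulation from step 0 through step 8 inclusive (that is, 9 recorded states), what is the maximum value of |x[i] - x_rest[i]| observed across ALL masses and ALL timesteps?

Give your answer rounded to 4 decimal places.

Answer: 1.1816

Derivation:
Step 0: x=[7.0000 13.0000] v=[0.0000 -2.0000]
Step 1: x=[7.0000 12.5000] v=[0.0000 -2.0000]
Step 2: x=[6.8750 12.1250] v=[-0.5000 -1.5000]
Step 3: x=[6.5625 11.9375] v=[-1.2500 -0.7500]
Step 4: x=[6.0938 11.9063] v=[-1.8750 -0.1250]
Step 5: x=[5.5782 11.9219] v=[-2.0625 0.0625]
Step 6: x=[5.1485 11.8516] v=[-1.7188 -0.2812]
Step 7: x=[4.8946 11.6055] v=[-1.0157 -0.9843]
Step 8: x=[4.8184 11.1817] v=[-0.3048 -1.6952]
Max displacement = 1.1816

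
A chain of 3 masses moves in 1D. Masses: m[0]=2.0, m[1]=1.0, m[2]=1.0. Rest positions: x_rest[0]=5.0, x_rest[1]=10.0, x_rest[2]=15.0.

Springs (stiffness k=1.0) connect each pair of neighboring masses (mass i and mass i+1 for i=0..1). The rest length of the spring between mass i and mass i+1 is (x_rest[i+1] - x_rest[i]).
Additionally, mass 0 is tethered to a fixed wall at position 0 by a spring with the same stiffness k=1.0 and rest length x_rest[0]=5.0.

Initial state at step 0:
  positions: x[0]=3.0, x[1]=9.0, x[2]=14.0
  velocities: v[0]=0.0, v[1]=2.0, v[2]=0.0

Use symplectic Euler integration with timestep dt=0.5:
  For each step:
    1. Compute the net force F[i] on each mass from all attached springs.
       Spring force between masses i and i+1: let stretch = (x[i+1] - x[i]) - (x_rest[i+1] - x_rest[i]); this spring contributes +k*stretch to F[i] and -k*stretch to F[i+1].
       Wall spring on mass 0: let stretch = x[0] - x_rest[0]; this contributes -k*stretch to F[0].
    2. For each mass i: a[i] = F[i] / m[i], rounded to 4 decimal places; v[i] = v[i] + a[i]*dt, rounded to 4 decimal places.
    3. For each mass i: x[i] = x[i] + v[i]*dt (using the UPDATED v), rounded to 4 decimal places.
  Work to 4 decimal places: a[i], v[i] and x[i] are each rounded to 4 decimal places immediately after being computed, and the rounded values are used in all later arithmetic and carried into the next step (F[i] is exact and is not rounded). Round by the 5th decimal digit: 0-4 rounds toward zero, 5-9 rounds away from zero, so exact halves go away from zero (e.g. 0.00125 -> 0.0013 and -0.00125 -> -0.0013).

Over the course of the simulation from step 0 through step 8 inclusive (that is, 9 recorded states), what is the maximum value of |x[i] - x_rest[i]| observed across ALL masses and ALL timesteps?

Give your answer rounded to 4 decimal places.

Answer: 2.5726

Derivation:
Step 0: x=[3.0000 9.0000 14.0000] v=[0.0000 2.0000 0.0000]
Step 1: x=[3.3750 9.7500 14.0000] v=[0.7500 1.5000 0.0000]
Step 2: x=[4.1250 9.9688 14.1875] v=[1.5000 0.4375 0.3750]
Step 3: x=[5.0899 9.7813 14.5704] v=[1.9297 -0.3751 0.7657]
Step 4: x=[6.0050 9.6182 15.0060] v=[1.8301 -0.3263 0.8712]
Step 5: x=[6.6211 9.8987 15.3447] v=[1.2322 0.5610 0.6773]
Step 6: x=[6.8193 10.7213 15.5719] v=[0.3963 1.6452 0.4543]
Step 7: x=[6.6528 11.7811 15.8364] v=[-0.3331 2.1195 0.5290]
Step 8: x=[6.2957 12.5726 16.3371] v=[-0.7143 1.5830 1.0014]
Max displacement = 2.5726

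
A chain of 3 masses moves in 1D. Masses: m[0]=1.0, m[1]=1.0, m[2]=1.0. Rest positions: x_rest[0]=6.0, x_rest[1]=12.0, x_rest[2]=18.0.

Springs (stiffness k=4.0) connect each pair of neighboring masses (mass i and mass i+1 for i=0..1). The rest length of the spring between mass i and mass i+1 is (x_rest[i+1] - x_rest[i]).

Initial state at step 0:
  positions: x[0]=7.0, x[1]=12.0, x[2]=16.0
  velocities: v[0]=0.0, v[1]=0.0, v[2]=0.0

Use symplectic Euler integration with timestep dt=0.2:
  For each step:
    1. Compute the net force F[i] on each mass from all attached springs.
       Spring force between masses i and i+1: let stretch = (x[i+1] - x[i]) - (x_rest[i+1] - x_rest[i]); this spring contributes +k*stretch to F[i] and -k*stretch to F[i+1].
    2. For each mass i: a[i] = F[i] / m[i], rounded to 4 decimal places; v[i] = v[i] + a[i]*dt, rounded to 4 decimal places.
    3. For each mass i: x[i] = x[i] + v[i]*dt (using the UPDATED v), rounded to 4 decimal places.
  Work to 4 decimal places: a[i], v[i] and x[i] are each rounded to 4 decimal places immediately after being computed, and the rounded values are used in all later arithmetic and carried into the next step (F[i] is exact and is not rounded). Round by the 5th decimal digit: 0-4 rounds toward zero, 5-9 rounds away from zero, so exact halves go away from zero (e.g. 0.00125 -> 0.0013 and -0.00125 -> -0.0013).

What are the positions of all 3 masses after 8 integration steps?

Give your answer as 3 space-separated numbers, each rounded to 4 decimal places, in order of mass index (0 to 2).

Step 0: x=[7.0000 12.0000 16.0000] v=[0.0000 0.0000 0.0000]
Step 1: x=[6.8400 11.8400 16.3200] v=[-0.8000 -0.8000 1.6000]
Step 2: x=[6.5200 11.5968 16.8832] v=[-1.6000 -1.2160 2.8160]
Step 3: x=[6.0523 11.3871 17.5606] v=[-2.3386 -1.0483 3.3869]
Step 4: x=[5.4781 11.3116 18.2102] v=[-2.8708 -0.3773 3.2481]
Step 5: x=[4.8773 11.4066 18.7160] v=[-3.0040 0.4748 2.5292]
Step 6: x=[4.3612 11.6264 19.0123] v=[-2.5806 1.0989 1.4817]
Step 7: x=[4.0475 11.8655 19.0869] v=[-1.5684 1.1955 0.3730]
Step 8: x=[4.0247 12.0091 18.9661] v=[-0.1140 0.7182 -0.6041]

Answer: 4.0247 12.0091 18.9661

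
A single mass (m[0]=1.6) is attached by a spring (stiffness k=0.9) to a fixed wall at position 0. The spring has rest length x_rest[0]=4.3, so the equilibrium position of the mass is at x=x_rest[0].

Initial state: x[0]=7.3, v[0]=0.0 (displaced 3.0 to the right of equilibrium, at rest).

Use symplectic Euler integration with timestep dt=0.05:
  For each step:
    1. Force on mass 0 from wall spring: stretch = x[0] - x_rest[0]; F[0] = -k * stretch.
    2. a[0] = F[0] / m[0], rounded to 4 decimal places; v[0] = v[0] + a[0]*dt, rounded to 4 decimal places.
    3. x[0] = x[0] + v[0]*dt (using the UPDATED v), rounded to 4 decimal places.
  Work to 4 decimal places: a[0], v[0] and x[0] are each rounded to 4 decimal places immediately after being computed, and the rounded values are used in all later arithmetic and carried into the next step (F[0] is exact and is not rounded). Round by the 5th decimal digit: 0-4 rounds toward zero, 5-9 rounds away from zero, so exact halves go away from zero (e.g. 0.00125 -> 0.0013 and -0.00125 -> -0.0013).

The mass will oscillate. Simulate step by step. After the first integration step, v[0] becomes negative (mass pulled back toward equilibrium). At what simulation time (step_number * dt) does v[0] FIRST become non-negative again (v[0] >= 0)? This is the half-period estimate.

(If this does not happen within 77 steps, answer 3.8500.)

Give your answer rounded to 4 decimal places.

Step 0: x=[7.3000] v=[0.0000]
Step 1: x=[7.2958] v=[-0.0844]
Step 2: x=[7.2874] v=[-0.1687]
Step 3: x=[7.2748] v=[-0.2527]
Step 4: x=[7.2580] v=[-0.3364]
Step 5: x=[7.2370] v=[-0.4196]
Step 6: x=[7.2119] v=[-0.5022]
Step 7: x=[7.1827] v=[-0.5841]
Step 8: x=[7.1494] v=[-0.6652]
Step 9: x=[7.1121] v=[-0.7453]
Step 10: x=[7.0709] v=[-0.8244]
Step 11: x=[7.0258] v=[-0.9023]
Step 12: x=[6.9769] v=[-0.9790]
Step 13: x=[6.9242] v=[-1.0543]
Step 14: x=[6.8678] v=[-1.1281]
Step 15: x=[6.8078] v=[-1.2003]
Step 16: x=[6.7443] v=[-1.2708]
Step 17: x=[6.6773] v=[-1.3395]
Step 18: x=[6.6070] v=[-1.4064]
Step 19: x=[6.5334] v=[-1.4713]
Step 20: x=[6.4567] v=[-1.5341]
Step 21: x=[6.3770] v=[-1.5948]
Step 22: x=[6.2943] v=[-1.6532]
Step 23: x=[6.2088] v=[-1.7093]
Step 24: x=[6.1207] v=[-1.7630]
Step 25: x=[6.0300] v=[-1.8142]
Step 26: x=[5.9369] v=[-1.8629]
Step 27: x=[5.8415] v=[-1.9089]
Step 28: x=[5.7439] v=[-1.9523]
Step 29: x=[5.6443] v=[-1.9929]
Step 30: x=[5.5428] v=[-2.0307]
Step 31: x=[5.4395] v=[-2.0657]
Step 32: x=[5.3346] v=[-2.0978]
Step 33: x=[5.2283] v=[-2.1269]
Step 34: x=[5.1207] v=[-2.1530]
Step 35: x=[5.0119] v=[-2.1761]
Step 36: x=[4.9021] v=[-2.1961]
Step 37: x=[4.7915] v=[-2.2130]
Step 38: x=[4.6802] v=[-2.2268]
Step 39: x=[4.5683] v=[-2.2375]
Step 40: x=[4.4561] v=[-2.2450]
Step 41: x=[4.3436] v=[-2.2494]
Step 42: x=[4.2311] v=[-2.2506]
Step 43: x=[4.1187] v=[-2.2487]
Step 44: x=[4.0065] v=[-2.2436]
Step 45: x=[3.8947] v=[-2.2353]
Step 46: x=[3.7835] v=[-2.2239]
Step 47: x=[3.6730] v=[-2.2094]
Step 48: x=[3.5634] v=[-2.1918]
Step 49: x=[3.4548] v=[-2.1711]
Step 50: x=[3.3474] v=[-2.1473]
Step 51: x=[3.2414] v=[-2.1205]
Step 52: x=[3.1369] v=[-2.0907]
Step 53: x=[3.0340] v=[-2.0580]
Step 54: x=[2.9329] v=[-2.0224]
Step 55: x=[2.8337] v=[-1.9840]
Step 56: x=[2.7366] v=[-1.9428]
Step 57: x=[2.6417] v=[-1.8988]
Step 58: x=[2.5491] v=[-1.8522]
Step 59: x=[2.4590] v=[-1.8030]
Step 60: x=[2.3714] v=[-1.7512]
Step 61: x=[2.2866] v=[-1.6970]
Step 62: x=[2.2046] v=[-1.6404]
Step 63: x=[2.1255] v=[-1.5815]
Step 64: x=[2.0495] v=[-1.5203]
Step 65: x=[1.9767] v=[-1.4570]
Step 66: x=[1.9071] v=[-1.3917]
Step 67: x=[1.8409] v=[-1.3244]
Step 68: x=[1.7781] v=[-1.2552]
Step 69: x=[1.7189] v=[-1.1843]
Step 70: x=[1.6633] v=[-1.1117]
Step 71: x=[1.6114] v=[-1.0375]
Step 72: x=[1.5633] v=[-0.9619]
Step 73: x=[1.5191] v=[-0.8849]
Step 74: x=[1.4788] v=[-0.8067]
Step 75: x=[1.4424] v=[-0.7274]
Step 76: x=[1.4101] v=[-0.6470]
Step 77: x=[1.3818] v=[-0.5657]
v[0] did not become non-negative within 77 steps; using fallback time=3.8500

Answer: 3.8500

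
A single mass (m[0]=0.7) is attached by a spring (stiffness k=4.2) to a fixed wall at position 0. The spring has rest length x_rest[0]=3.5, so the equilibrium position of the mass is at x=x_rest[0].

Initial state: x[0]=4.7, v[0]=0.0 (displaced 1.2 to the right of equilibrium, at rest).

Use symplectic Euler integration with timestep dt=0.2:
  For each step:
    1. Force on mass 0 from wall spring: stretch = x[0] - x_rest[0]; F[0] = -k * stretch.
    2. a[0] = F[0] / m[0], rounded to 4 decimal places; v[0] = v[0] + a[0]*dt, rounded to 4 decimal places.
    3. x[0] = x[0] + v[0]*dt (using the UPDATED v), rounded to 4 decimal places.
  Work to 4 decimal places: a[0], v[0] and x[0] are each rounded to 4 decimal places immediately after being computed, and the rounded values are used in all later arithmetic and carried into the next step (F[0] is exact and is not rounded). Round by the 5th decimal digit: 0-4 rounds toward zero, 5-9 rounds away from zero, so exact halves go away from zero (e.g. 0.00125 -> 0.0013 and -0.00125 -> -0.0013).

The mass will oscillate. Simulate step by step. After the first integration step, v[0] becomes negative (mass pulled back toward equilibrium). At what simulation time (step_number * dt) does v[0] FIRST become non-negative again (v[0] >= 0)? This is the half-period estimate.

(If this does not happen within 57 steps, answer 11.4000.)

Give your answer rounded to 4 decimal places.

Step 0: x=[4.7000] v=[0.0000]
Step 1: x=[4.4120] v=[-1.4400]
Step 2: x=[3.9051] v=[-2.5344]
Step 3: x=[3.3010] v=[-3.0205]
Step 4: x=[2.7447] v=[-2.7817]
Step 5: x=[2.3696] v=[-1.8753]
Step 6: x=[2.2658] v=[-0.5188]
Step 7: x=[2.4582] v=[0.9622]
First v>=0 after going negative at step 7, time=1.4000

Answer: 1.4000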